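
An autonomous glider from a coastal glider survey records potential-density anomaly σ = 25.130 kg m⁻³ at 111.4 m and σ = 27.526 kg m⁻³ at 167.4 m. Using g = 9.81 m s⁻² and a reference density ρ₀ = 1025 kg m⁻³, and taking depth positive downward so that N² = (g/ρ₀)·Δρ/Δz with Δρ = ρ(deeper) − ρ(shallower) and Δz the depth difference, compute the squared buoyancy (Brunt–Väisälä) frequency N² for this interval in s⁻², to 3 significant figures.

4.09 × 10⁻⁴ s⁻²

Δρ = 1027.526 − 1025.130 = 2.396 kg m⁻³ over Δz = 167.4 − 111.4 = 56 m.
N² = (9.81/1025) × (2.396/56) = 4.0949 × 10⁻⁴ s⁻² ≈ 4.09 × 10⁻⁴ s⁻².
N² > 0, so the interval is statically stable.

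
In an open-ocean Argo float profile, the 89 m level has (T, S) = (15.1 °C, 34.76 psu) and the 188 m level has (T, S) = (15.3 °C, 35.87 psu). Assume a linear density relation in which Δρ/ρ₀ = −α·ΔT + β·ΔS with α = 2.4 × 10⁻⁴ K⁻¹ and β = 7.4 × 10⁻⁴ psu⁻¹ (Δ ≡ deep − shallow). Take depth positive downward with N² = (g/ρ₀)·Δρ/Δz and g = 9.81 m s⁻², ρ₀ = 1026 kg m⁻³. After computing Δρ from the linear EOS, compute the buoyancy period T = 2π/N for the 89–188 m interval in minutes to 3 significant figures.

12.0 min

ΔT = +0.2 K, ΔS = +1.11 psu (deep − shallow).
Δρ/ρ₀ = −αΔT + βΔS = -4.80 × 10⁻⁵ + 8.214 × 10⁻⁴ = 7.734 × 10⁻⁴, so Δρ ≈ 0.7935 kg m⁻³.
N² = (g/ρ₀)·Δρ/Δz = g·(Δρ/ρ₀)/Δz = 9.81 × 7.734 × 10⁻⁴ / 99 = 7.6637 × 10⁻⁵ s⁻².
N = √(7.6637 × 10⁻⁵) = 8.7543 × 10⁻³ rad s⁻¹ → T = 2π/N = 717.73 s = 11.962 min ≈ 12.0 min.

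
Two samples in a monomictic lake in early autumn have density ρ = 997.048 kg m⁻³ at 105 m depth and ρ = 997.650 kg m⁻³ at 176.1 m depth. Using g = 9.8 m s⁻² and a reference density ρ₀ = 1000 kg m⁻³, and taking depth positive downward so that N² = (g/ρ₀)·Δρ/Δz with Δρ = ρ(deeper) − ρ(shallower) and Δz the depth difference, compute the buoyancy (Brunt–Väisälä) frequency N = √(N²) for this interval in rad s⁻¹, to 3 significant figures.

Δρ = 997.650 − 997.048 = 0.602 kg m⁻³ over Δz = 176.1 − 105 = 71.1 m.
N² = (9.8/1000) × (0.602/71.1) = 8.2976 × 10⁻⁵ s⁻².
N = √(8.2976 × 10⁻⁵) = 9.1091 × 10⁻³ rad s⁻¹ ≈ 9.11 × 10⁻³ rad s⁻¹.
N² > 0, so the interval is statically stable.

9.11 × 10⁻³ rad s⁻¹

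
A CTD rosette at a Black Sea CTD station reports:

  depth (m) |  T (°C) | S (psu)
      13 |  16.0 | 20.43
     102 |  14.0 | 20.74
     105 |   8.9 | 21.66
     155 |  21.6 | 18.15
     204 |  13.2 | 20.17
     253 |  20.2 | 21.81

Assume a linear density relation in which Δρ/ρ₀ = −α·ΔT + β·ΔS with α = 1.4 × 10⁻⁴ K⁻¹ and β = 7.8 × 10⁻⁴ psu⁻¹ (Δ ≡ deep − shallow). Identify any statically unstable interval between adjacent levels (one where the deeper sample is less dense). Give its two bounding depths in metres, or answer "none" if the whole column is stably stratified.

Evaluate Δρ/ρ₀ = −αΔT + βΔS across each adjacent pair:
  13–102 m: −αΔT+βΔS = −(1.4 × 10⁻⁴)(-2.0)+(7.8 × 10⁻⁴)(+0.31) = 5.2 × 10⁻⁴ → stable
  102–105 m: −αΔT+βΔS = −(1.4 × 10⁻⁴)(-5.1)+(7.8 × 10⁻⁴)(+0.92) = 1.4 × 10⁻³ → stable
  105–155 m: −αΔT+βΔS = −(1.4 × 10⁻⁴)(+12.7)+(7.8 × 10⁻⁴)(-3.51) = -4.5 × 10⁻³ → UNSTABLE
  155–204 m: −αΔT+βΔS = −(1.4 × 10⁻⁴)(-8.4)+(7.8 × 10⁻⁴)(+2.02) = 2.8 × 10⁻³ → stable
  204–253 m: −αΔT+βΔS = −(1.4 × 10⁻⁴)(+7.0)+(7.8 × 10⁻⁴)(+1.64) = 3.0 × 10⁻⁴ → stable
The 105–155 m interval has Δρ < 0: lighter water underlies denser water.

105–155 m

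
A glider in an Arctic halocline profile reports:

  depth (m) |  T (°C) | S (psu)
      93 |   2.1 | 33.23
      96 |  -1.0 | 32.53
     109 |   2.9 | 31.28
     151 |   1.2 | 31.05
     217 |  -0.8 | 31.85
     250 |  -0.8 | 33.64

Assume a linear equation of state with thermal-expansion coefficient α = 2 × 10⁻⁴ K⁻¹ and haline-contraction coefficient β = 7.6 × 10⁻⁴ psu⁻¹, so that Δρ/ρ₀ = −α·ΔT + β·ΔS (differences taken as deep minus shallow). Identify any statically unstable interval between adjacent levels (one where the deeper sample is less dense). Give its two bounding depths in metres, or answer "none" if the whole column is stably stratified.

Evaluate Δρ/ρ₀ = −αΔT + βΔS across each adjacent pair:
  93–96 m: −αΔT+βΔS = −(2 × 10⁻⁴)(-3.1)+(7.6 × 10⁻⁴)(-0.70) = 8.8 × 10⁻⁵ → stable
  96–109 m: −αΔT+βΔS = −(2 × 10⁻⁴)(+3.9)+(7.6 × 10⁻⁴)(-1.25) = -1.7 × 10⁻³ → UNSTABLE
  109–151 m: −αΔT+βΔS = −(2 × 10⁻⁴)(-1.7)+(7.6 × 10⁻⁴)(-0.23) = 1.7 × 10⁻⁴ → stable
  151–217 m: −αΔT+βΔS = −(2 × 10⁻⁴)(-2.0)+(7.6 × 10⁻⁴)(+0.80) = 1.0 × 10⁻³ → stable
  217–250 m: −αΔT+βΔS = −(2 × 10⁻⁴)(+0.0)+(7.6 × 10⁻⁴)(+1.79) = 1.4 × 10⁻³ → stable
The 96–109 m interval has Δρ < 0: lighter water underlies denser water.

96–109 m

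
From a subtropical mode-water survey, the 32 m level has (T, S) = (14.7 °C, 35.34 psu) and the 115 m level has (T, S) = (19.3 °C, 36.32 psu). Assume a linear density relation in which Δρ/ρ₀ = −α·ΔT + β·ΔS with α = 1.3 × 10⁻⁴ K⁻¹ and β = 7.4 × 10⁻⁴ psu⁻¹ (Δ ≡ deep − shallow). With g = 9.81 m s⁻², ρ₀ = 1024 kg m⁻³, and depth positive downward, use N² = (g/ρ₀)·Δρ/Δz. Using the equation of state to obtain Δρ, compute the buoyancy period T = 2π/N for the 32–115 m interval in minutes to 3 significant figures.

ΔT = +4.6 K, ΔS = +0.98 psu (deep − shallow).
Δρ/ρ₀ = −αΔT + βΔS = -5.98 × 10⁻⁴ + 7.252 × 10⁻⁴ = 1.272 × 10⁻⁴, so Δρ ≈ 0.1303 kg m⁻³.
N² = (g/ρ₀)·Δρ/Δz = g·(Δρ/ρ₀)/Δz = 9.81 × 1.272 × 10⁻⁴ / 83 = 1.5034 × 10⁻⁵ s⁻².
N = √(1.5034 × 10⁻⁵) = 3.8774 × 10⁻³ rad s⁻¹ → T = 2π/N = 1.6205 × 10³ s = 27.008 min ≈ 27.0 min.

27.0 min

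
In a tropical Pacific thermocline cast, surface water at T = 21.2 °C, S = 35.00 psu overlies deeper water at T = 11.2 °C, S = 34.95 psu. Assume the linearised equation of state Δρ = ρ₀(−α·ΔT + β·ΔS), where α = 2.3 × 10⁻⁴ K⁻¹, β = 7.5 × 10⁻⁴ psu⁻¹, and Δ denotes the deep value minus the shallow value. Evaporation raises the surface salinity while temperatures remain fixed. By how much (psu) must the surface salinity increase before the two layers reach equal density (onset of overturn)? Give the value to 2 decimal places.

Neutral buoyancy requires −α(T_deep − T_surf) + β(S_deep − S_surf′) = 0.
S_surf′ = S_deep − (α/β)·ΔT = 34.95 − (2.3 × 10⁻⁴/7.5 × 10⁻⁴)·(-10.0) = 38.0167 psu.
Increase required: 38.0167 − 35.00 = 3.0167 psu.

3.02 psu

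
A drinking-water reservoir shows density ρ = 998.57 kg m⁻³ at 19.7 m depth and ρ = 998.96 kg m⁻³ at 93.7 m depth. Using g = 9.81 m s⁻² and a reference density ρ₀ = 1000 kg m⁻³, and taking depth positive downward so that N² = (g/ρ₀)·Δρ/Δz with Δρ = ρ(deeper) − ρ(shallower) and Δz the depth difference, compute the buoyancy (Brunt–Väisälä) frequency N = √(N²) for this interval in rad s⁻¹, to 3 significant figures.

Δρ = 998.96 − 998.57 = 0.39 kg m⁻³ over Δz = 93.7 − 19.7 = 74 m.
N² = (9.81/1000) × (0.39/74) = 5.1701 × 10⁻⁵ s⁻².
N = √(5.1701 × 10⁻⁵) = 7.1903 × 10⁻³ rad s⁻¹ ≈ 7.19 × 10⁻³ rad s⁻¹.
A positive N² confirms static stability across the interval.

7.19 × 10⁻³ rad s⁻¹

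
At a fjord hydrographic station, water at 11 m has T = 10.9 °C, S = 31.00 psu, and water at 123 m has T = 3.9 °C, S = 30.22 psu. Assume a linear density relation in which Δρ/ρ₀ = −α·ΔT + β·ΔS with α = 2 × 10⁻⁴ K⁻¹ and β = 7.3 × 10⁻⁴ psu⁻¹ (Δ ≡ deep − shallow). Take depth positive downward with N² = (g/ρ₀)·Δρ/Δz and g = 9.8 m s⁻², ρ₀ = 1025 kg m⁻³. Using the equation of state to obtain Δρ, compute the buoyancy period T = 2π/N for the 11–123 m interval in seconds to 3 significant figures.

737 s

ΔT = -7.0 K, ΔS = -0.78 psu (deep − shallow).
Δρ/ρ₀ = −αΔT + βΔS = 1.40 × 10⁻³ − 5.694 × 10⁻⁴ = 8.306 × 10⁻⁴, so Δρ ≈ 0.8514 kg m⁻³.
N² = (g/ρ₀)·Δρ/Δz = g·(Δρ/ρ₀)/Δz = 9.8 × 8.306 × 10⁻⁴ / 112 = 7.2678 × 10⁻⁵ s⁻².
N = √(7.2678 × 10⁻⁵) = 8.5251 × 10⁻³ rad s⁻¹ → T = 2π/N = 737.02 s ≈ 737 s.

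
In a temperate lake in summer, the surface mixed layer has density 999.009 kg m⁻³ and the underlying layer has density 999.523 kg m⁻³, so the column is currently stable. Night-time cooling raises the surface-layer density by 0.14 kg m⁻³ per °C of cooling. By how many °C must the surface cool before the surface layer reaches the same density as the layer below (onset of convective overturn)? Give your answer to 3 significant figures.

3.67 °C

Density deficit of the surface layer: 999.523 − 999.009 = 0.514 kg m⁻³.
Required change = 0.514 / 0.14 = 3.67 °C.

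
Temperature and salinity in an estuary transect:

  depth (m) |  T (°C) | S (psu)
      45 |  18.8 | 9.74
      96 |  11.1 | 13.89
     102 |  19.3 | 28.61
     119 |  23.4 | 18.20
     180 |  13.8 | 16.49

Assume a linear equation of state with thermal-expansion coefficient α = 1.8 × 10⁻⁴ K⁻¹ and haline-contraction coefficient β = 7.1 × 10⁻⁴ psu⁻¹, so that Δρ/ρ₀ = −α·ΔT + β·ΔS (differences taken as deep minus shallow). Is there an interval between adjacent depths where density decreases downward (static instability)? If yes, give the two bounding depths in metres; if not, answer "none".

102–119 m

Evaluate Δρ/ρ₀ = −αΔT + βΔS across each adjacent pair:
  45–96 m: −αΔT+βΔS = −(1.8 × 10⁻⁴)(-7.7)+(7.1 × 10⁻⁴)(+4.15) = 4.3 × 10⁻³ → stable
  96–102 m: −αΔT+βΔS = −(1.8 × 10⁻⁴)(+8.2)+(7.1 × 10⁻⁴)(+14.72) = 9.0 × 10⁻³ → stable
  102–119 m: −αΔT+βΔS = −(1.8 × 10⁻⁴)(+4.1)+(7.1 × 10⁻⁴)(-10.41) = -8.1 × 10⁻³ → UNSTABLE
  119–180 m: −αΔT+βΔS = −(1.8 × 10⁻⁴)(-9.6)+(7.1 × 10⁻⁴)(-1.71) = 5.1 × 10⁻⁴ → stable
The 102–119 m interval has Δρ < 0: lighter water underlies denser water.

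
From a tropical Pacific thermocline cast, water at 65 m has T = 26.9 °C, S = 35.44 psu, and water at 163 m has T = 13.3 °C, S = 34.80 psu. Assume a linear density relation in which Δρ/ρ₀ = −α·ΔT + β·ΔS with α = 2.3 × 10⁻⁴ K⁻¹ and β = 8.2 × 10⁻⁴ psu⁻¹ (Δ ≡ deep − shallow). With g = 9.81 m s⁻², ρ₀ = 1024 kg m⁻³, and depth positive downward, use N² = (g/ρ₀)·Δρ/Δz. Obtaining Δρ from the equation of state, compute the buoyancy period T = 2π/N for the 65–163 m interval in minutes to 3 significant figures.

6.49 min

ΔT = -13.6 K, ΔS = -0.64 psu (deep − shallow).
Δρ/ρ₀ = −αΔT + βΔS = 3.128 × 10⁻³ − 5.248 × 10⁻⁴ = 2.6032 × 10⁻³, so Δρ ≈ 2.666 kg m⁻³.
N² = (g/ρ₀)·Δρ/Δz = g·(Δρ/ρ₀)/Δz = 9.81 × 2.6032 × 10⁻³ / 98 = 2.6059 × 10⁻⁴ s⁻².
N = √(2.6059 × 10⁻⁴) = 0.016143 rad s⁻¹ → T = 2π/N = 389.22 s = 6.4870 min ≈ 6.49 min.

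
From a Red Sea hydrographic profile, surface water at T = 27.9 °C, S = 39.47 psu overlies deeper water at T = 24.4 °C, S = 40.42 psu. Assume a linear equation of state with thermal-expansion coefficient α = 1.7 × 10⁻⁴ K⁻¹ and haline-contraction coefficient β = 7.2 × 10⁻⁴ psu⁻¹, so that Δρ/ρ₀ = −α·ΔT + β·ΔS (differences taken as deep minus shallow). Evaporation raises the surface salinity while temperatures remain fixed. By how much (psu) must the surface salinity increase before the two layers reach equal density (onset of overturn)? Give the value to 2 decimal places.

1.78 psu

Neutral buoyancy requires −α(T_deep − T_surf) + β(S_deep − S_surf′) = 0.
S_surf′ = S_deep − (α/β)·ΔT = 40.42 − (1.7 × 10⁻⁴/7.2 × 10⁻⁴)·(-3.5) = 41.2464 psu.
Increase required: 41.2464 − 39.47 = 1.7764 psu.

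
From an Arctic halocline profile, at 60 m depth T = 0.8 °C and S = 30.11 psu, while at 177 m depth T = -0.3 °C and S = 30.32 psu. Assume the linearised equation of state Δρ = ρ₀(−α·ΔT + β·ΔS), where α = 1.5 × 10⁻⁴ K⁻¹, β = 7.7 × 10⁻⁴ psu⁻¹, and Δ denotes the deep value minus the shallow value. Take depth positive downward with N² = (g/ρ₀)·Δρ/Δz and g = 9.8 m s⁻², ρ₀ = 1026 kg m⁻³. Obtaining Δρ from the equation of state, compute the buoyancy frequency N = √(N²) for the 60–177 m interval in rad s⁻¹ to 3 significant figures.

ΔT = -1.1 K, ΔS = +0.21 psu (deep − shallow).
Δρ/ρ₀ = −αΔT + βΔS = 1.65 × 10⁻⁴ + 1.617 × 10⁻⁴ = 3.267 × 10⁻⁴, so Δρ ≈ 0.3352 kg m⁻³.
N² = (g/ρ₀)·Δρ/Δz = g·(Δρ/ρ₀)/Δz = 9.8 × 3.267 × 10⁻⁴ / 117 = 2.7365 × 10⁻⁵ s⁻².
N = √(2.7365 × 10⁻⁵) = 5.2312 × 10⁻³ rad s⁻¹ ≈ 5.23 × 10⁻³ rad s⁻¹.

5.23 × 10⁻³ rad s⁻¹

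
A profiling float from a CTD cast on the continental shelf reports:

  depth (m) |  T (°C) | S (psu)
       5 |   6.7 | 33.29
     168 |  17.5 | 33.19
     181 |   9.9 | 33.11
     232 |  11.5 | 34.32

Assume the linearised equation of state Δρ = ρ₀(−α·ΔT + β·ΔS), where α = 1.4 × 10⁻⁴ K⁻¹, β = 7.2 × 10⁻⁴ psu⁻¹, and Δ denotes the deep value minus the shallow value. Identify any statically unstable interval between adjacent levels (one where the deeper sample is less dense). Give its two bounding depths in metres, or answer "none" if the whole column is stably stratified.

5–168 m

Evaluate Δρ/ρ₀ = −αΔT + βΔS across each adjacent pair:
  5–168 m: −αΔT+βΔS = −(1.4 × 10⁻⁴)(+10.8)+(7.2 × 10⁻⁴)(-0.10) = -1.6 × 10⁻³ → UNSTABLE
  168–181 m: −αΔT+βΔS = −(1.4 × 10⁻⁴)(-7.6)+(7.2 × 10⁻⁴)(-0.08) = 1.0 × 10⁻³ → stable
  181–232 m: −αΔT+βΔS = −(1.4 × 10⁻⁴)(+1.6)+(7.2 × 10⁻⁴)(+1.21) = 6.5 × 10⁻⁴ → stable
The 5–168 m interval has Δρ < 0: lighter water underlies denser water.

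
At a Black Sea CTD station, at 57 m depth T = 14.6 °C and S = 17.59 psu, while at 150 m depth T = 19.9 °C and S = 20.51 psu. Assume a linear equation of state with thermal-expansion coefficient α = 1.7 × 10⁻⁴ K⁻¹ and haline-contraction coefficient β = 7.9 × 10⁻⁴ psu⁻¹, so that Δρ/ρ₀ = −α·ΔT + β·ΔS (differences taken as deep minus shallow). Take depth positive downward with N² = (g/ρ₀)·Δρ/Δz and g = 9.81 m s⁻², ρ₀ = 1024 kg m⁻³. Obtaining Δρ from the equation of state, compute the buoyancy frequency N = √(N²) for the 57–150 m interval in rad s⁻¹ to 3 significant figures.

ΔT = +5.3 K, ΔS = +2.92 psu (deep − shallow).
Δρ/ρ₀ = −αΔT + βΔS = -9.01 × 10⁻⁴ + 2.3068 × 10⁻³ = 1.4058 × 10⁻³, so Δρ ≈ 1.440 kg m⁻³.
N² = (g/ρ₀)·Δρ/Δz = g·(Δρ/ρ₀)/Δz = 9.81 × 1.4058 × 10⁻³ / 93 = 1.4829 × 10⁻⁴ s⁻².
N = √(1.4829 × 10⁻⁴) = 0.012177 rad s⁻¹ ≈ 0.0122 rad s⁻¹.

0.0122 rad s⁻¹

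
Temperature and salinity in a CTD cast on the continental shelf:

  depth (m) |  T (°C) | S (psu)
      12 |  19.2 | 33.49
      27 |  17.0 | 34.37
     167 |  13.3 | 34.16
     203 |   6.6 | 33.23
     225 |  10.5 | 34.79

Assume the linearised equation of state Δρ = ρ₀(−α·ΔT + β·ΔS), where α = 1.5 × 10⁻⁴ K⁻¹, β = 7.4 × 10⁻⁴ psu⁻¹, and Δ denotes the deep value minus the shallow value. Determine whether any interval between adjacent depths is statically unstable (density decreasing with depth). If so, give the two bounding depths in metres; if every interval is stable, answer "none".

none

Evaluate Δρ/ρ₀ = −αΔT + βΔS across each adjacent pair:
  12–27 m: −αΔT+βΔS = −(1.5 × 10⁻⁴)(-2.2)+(7.4 × 10⁻⁴)(+0.88) = 9.8 × 10⁻⁴ → stable
  27–167 m: −αΔT+βΔS = −(1.5 × 10⁻⁴)(-3.7)+(7.4 × 10⁻⁴)(-0.21) = 4.0 × 10⁻⁴ → stable
  167–203 m: −αΔT+βΔS = −(1.5 × 10⁻⁴)(-6.7)+(7.4 × 10⁻⁴)(-0.93) = 3.2 × 10⁻⁴ → stable
  203–225 m: −αΔT+βΔS = −(1.5 × 10⁻⁴)(+3.9)+(7.4 × 10⁻⁴)(+1.56) = 5.7 × 10⁻⁴ → stable
Every interval has Δρ > 0: the column is stably stratified throughout.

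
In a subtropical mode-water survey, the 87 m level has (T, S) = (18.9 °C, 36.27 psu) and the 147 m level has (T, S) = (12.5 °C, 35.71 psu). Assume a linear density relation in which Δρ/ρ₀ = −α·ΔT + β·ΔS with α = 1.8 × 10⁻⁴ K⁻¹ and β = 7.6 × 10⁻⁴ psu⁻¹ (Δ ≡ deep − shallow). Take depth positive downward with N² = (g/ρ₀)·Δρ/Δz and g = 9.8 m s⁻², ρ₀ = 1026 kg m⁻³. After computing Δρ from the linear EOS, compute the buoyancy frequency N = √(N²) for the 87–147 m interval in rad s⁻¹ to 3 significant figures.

ΔT = -6.4 K, ΔS = -0.56 psu (deep − shallow).
Δρ/ρ₀ = −αΔT + βΔS = 1.152 × 10⁻³ − 4.256 × 10⁻⁴ = 7.264 × 10⁻⁴, so Δρ ≈ 0.7453 kg m⁻³.
N² = (g/ρ₀)·Δρ/Δz = g·(Δρ/ρ₀)/Δz = 9.8 × 7.264 × 10⁻⁴ / 60 = 1.1865 × 10⁻⁴ s⁻².
N = √(1.1865 × 10⁻⁴) = 0.010893 rad s⁻¹ ≈ 0.0109 rad s⁻¹.

0.0109 rad s⁻¹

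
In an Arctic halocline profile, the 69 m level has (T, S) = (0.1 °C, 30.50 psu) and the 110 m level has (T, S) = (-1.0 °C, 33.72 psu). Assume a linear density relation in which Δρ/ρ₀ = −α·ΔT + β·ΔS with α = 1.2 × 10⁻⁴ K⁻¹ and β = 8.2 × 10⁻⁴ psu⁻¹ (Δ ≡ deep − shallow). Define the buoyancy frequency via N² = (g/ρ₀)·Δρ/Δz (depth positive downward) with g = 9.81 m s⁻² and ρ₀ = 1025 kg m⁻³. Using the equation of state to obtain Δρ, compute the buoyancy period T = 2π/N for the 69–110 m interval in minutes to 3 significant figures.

4.07 min

ΔT = -1.1 K, ΔS = +3.22 psu (deep − shallow).
Δρ/ρ₀ = −αΔT + βΔS = 1.32 × 10⁻⁴ + 2.6404 × 10⁻³ = 2.7724 × 10⁻³, so Δρ ≈ 2.842 kg m⁻³.
N² = (g/ρ₀)·Δρ/Δz = g·(Δρ/ρ₀)/Δz = 9.81 × 2.7724 × 10⁻³ / 41 = 6.6335 × 10⁻⁴ s⁻².
N = √(6.6335 × 10⁻⁴) = 0.025756 rad s⁻¹ → T = 2π/N = 243.95 s = 4.0658 min ≈ 4.07 min.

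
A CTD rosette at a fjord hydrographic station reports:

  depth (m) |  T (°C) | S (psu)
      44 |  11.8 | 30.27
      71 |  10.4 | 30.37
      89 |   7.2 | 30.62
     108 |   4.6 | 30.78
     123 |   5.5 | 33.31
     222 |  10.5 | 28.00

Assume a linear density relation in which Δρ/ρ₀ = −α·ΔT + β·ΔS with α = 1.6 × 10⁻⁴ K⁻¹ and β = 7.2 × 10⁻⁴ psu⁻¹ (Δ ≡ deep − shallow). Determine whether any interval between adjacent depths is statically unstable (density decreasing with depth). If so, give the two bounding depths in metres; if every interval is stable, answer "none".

123–222 m

Evaluate Δρ/ρ₀ = −αΔT + βΔS across each adjacent pair:
  44–71 m: −αΔT+βΔS = −(1.6 × 10⁻⁴)(-1.4)+(7.2 × 10⁻⁴)(+0.10) = 3.0 × 10⁻⁴ → stable
  71–89 m: −αΔT+βΔS = −(1.6 × 10⁻⁴)(-3.2)+(7.2 × 10⁻⁴)(+0.25) = 6.9 × 10⁻⁴ → stable
  89–108 m: −αΔT+βΔS = −(1.6 × 10⁻⁴)(-2.6)+(7.2 × 10⁻⁴)(+0.16) = 5.3 × 10⁻⁴ → stable
  108–123 m: −αΔT+βΔS = −(1.6 × 10⁻⁴)(+0.9)+(7.2 × 10⁻⁴)(+2.53) = 1.7 × 10⁻³ → stable
  123–222 m: −αΔT+βΔS = −(1.6 × 10⁻⁴)(+5.0)+(7.2 × 10⁻⁴)(-5.31) = -4.6 × 10⁻³ → UNSTABLE
The 123–222 m interval has Δρ < 0: lighter water underlies denser water.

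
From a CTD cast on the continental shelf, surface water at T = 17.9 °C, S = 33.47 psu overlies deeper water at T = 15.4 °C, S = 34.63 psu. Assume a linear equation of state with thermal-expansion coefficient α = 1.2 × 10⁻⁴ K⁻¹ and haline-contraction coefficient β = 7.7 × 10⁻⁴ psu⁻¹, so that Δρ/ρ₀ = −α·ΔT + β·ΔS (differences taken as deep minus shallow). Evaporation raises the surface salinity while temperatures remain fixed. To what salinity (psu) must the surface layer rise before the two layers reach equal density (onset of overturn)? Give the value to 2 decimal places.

35.02 psu

Neutral buoyancy requires −α(T_deep − T_surf) + β(S_deep − S_surf′) = 0.
S_surf′ = S_deep − (α/β)·ΔT = 34.63 − (1.2 × 10⁻⁴/7.7 × 10⁻⁴)·(-2.5) = 35.0196 psu.
Increase required: 35.0196 − 33.47 = 1.5496 psu.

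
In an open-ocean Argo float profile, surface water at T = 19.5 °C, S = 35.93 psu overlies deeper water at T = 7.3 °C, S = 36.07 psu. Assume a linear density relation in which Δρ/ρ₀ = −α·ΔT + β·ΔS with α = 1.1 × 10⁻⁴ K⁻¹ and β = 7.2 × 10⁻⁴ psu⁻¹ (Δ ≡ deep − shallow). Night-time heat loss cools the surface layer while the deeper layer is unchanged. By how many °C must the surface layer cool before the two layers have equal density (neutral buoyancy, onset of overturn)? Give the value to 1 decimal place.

13.1 °C

Neutral buoyancy requires Δρ = 0, i.e. −α(T_deep − T_surf′) + β(S_deep − S_surf) = 0.
T_surf′ = T_deep − (β/α)·ΔS = 7.3 − (7.2 × 10⁻⁴/1.1 × 10⁻⁴)·(+0.14) = 6.384 °C.
Cooling required: 19.5 − (6.384) = 13.116 °C.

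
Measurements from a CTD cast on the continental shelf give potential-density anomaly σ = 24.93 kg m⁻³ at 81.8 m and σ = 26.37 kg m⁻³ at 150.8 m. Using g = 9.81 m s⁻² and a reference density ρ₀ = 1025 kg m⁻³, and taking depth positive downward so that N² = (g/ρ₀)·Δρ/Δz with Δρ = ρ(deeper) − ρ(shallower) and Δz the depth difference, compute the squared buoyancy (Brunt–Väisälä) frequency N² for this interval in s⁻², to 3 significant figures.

Δρ = 1026.37 − 1024.93 = 1.44 kg m⁻³ over Δz = 150.8 − 81.8 = 69 m.
N² = (9.81/1025) × (1.44/69) = 1.9974 × 10⁻⁴ s⁻² ≈ 2.00 × 10⁻⁴ s⁻².

2.00 × 10⁻⁴ s⁻²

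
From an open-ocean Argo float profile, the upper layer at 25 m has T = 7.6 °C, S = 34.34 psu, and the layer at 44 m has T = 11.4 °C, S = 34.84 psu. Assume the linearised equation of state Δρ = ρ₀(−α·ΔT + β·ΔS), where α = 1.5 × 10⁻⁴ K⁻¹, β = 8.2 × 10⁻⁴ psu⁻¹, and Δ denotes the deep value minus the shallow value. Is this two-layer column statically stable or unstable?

ΔT = 11.4 − 7.6 = +3.8 K and ΔS = 34.84 − 34.34 = +0.50 psu (deep − shallow).
−αΔT = -5.70 × 10⁻⁴; βΔS = 4.10 × 10⁻⁴; sum Δρ/ρ₀ = -1.60 × 10⁻⁴.
Δρ/ρ₀ < 0, so Δρ < 0: deeper water is lighter → statically unstable; the column would overturn.

unstable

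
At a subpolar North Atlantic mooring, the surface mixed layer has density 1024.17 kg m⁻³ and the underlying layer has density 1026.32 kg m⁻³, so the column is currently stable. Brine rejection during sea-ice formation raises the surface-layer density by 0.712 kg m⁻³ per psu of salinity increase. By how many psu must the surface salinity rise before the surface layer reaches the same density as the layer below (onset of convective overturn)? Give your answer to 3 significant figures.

3.02 psu

Density deficit of the surface layer: 1026.32 − 1024.17 = 2.15 kg m⁻³.
Required change = 2.15 / 0.712 = 3.02 psu.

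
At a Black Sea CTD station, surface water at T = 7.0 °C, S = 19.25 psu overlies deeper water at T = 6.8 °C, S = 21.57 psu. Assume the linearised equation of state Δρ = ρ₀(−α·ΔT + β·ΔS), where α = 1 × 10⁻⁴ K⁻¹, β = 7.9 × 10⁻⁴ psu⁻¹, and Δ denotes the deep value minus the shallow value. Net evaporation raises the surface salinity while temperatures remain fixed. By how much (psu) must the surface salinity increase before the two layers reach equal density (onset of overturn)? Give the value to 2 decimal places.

2.35 psu

Neutral buoyancy requires −α(T_deep − T_surf) + β(S_deep − S_surf′) = 0.
S_surf′ = S_deep − (α/β)·ΔT = 21.57 − (1 × 10⁻⁴/7.9 × 10⁻⁴)·(-0.2) = 21.5953 psu.
Increase required: 21.5953 − 19.25 = 2.3453 psu.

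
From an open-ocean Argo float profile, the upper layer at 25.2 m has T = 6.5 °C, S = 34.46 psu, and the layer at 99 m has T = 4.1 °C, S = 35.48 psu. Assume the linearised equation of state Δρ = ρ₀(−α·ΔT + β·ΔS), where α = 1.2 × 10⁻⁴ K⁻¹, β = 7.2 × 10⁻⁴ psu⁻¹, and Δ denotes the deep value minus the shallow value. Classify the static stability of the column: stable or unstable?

stable

ΔT = 4.1 − 6.5 = -2.4 K and ΔS = 35.48 − 34.46 = +1.02 psu (deep − shallow).
−αΔT = 2.88 × 10⁻⁴; βΔS = 7.344 × 10⁻⁴; sum Δρ/ρ₀ = 1.0224 × 10⁻³.
Δρ/ρ₀ > 0, so Δρ > 0: deeper water is denser → statically stable.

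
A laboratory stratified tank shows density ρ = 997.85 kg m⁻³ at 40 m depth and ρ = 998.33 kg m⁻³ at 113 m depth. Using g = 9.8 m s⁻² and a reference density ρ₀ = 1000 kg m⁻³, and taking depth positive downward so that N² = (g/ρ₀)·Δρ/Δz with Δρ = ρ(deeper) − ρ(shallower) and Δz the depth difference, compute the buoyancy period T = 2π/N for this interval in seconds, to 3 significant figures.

783 s

Δρ = 998.33 − 997.85 = 0.48 kg m⁻³ over Δz = 113 − 40 = 73 m.
N² = (9.8/1000) × (0.48/73) = 6.4438 × 10⁻⁵ s⁻².
N = √(6.4438 × 10⁻⁵) = 8.0273 × 10⁻³ rad s⁻¹, so T = 2π/N = 782.73 s ≈ 783 s.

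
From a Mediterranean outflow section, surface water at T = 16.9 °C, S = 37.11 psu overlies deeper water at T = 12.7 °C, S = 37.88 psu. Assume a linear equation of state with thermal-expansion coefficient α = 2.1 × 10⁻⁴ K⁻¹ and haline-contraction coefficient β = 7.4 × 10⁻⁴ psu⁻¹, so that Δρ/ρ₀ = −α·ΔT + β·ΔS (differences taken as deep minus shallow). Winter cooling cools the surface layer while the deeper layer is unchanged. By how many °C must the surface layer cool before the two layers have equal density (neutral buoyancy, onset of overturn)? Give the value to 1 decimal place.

6.9 °C

Neutral buoyancy requires Δρ = 0, i.e. −α(T_deep − T_surf′) + β(S_deep − S_surf) = 0.
T_surf′ = T_deep − (β/α)·ΔS = 12.7 − (7.4 × 10⁻⁴/2.1 × 10⁻⁴)·(+0.77) = 9.987 °C.
Cooling required: 16.9 − (9.987) = 6.913 °C.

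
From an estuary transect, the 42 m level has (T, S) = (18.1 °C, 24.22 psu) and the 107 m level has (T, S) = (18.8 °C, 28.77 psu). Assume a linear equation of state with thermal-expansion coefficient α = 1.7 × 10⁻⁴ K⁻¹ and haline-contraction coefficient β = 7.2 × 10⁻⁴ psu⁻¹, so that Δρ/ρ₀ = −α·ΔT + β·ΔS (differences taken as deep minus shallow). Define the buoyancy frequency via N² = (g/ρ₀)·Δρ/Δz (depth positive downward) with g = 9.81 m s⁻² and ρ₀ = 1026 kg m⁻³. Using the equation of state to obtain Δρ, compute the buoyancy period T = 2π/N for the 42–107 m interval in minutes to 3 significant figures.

ΔT = +0.7 K, ΔS = +4.55 psu (deep − shallow).
Δρ/ρ₀ = −αΔT + βΔS = -1.19 × 10⁻⁴ + 3.276 × 10⁻³ = 3.157 × 10⁻³, so Δρ ≈ 3.239 kg m⁻³.
N² = (g/ρ₀)·Δρ/Δz = g·(Δρ/ρ₀)/Δz = 9.81 × 3.157 × 10⁻³ / 65 = 4.7646 × 10⁻⁴ s⁻².
N = √(4.7646 × 10⁻⁴) = 0.021828 rad s⁻¹ → T = 2π/N = 287.85 s = 4.7975 min ≈ 4.80 min.

4.80 min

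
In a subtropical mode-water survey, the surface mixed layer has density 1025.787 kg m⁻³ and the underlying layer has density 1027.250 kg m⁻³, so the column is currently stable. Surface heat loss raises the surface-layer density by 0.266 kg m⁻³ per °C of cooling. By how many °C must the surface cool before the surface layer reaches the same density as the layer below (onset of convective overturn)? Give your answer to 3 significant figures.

5.50 °C

Density deficit of the surface layer: 1027.250 − 1025.787 = 1.463 kg m⁻³.
Required change = 1.463 / 0.266 = 5.50 °C.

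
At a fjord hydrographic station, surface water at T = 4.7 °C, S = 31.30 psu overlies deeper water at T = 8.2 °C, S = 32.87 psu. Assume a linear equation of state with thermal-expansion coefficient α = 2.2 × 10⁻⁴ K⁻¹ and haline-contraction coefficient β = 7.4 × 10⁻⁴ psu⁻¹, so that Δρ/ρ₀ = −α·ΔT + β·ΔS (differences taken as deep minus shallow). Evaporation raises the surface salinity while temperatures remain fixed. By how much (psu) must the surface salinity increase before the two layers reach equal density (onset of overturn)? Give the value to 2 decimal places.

0.53 psu

Neutral buoyancy requires −α(T_deep − T_surf) + β(S_deep − S_surf′) = 0.
S_surf′ = S_deep − (α/β)·ΔT = 32.87 − (2.2 × 10⁻⁴/7.4 × 10⁻⁴)·(+3.5) = 31.8295 psu.
Increase required: 31.8295 − 31.30 = 0.5295 psu.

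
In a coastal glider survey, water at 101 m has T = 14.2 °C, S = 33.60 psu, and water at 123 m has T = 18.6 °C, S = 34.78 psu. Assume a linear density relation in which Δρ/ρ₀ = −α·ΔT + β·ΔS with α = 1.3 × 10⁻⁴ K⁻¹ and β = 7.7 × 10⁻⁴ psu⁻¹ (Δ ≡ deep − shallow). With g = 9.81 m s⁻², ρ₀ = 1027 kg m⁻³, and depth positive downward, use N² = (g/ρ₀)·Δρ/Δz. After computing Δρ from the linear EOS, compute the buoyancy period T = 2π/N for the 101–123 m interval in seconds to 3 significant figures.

513 s

ΔT = +4.4 K, ΔS = +1.18 psu (deep − shallow).
Δρ/ρ₀ = −αΔT + βΔS = -5.72 × 10⁻⁴ + 9.086 × 10⁻⁴ = 3.366 × 10⁻⁴, so Δρ ≈ 0.3457 kg m⁻³.
N² = (g/ρ₀)·Δρ/Δz = g·(Δρ/ρ₀)/Δz = 9.81 × 3.366 × 10⁻⁴ / 22 = 1.5009 × 10⁻⁴ s⁻².
N = √(1.5009 × 10⁻⁴) = 0.012251 rad s⁻¹ → T = 2π/N = 512.87 s ≈ 513 s.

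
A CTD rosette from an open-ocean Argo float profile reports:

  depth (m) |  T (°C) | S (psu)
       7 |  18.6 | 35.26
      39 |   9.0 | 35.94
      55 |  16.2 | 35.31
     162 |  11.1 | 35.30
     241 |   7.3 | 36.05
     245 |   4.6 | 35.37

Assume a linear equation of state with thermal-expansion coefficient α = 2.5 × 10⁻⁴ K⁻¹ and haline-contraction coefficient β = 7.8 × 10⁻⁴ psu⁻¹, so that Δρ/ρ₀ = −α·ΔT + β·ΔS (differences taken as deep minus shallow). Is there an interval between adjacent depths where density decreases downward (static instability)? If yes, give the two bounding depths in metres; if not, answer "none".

Evaluate Δρ/ρ₀ = −αΔT + βΔS across each adjacent pair:
  7–39 m: −αΔT+βΔS = −(2.5 × 10⁻⁴)(-9.6)+(7.8 × 10⁻⁴)(+0.68) = 2.9 × 10⁻³ → stable
  39–55 m: −αΔT+βΔS = −(2.5 × 10⁻⁴)(+7.2)+(7.8 × 10⁻⁴)(-0.63) = -2.3 × 10⁻³ → UNSTABLE
  55–162 m: −αΔT+βΔS = −(2.5 × 10⁻⁴)(-5.1)+(7.8 × 10⁻⁴)(-0.01) = 1.3 × 10⁻³ → stable
  162–241 m: −αΔT+βΔS = −(2.5 × 10⁻⁴)(-3.8)+(7.8 × 10⁻⁴)(+0.75) = 1.5 × 10⁻³ → stable
  241–245 m: −αΔT+βΔS = −(2.5 × 10⁻⁴)(-2.7)+(7.8 × 10⁻⁴)(-0.68) = 1.4 × 10⁻⁴ → stable
The 39–55 m interval has Δρ < 0: lighter water underlies denser water.

39–55 m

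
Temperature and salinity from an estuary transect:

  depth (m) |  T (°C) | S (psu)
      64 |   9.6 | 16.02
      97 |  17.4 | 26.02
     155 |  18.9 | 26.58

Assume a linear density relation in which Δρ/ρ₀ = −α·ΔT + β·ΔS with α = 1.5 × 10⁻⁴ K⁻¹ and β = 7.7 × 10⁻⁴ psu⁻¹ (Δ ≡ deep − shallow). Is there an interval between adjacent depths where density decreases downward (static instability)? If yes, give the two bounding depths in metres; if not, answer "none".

Evaluate Δρ/ρ₀ = −αΔT + βΔS across each adjacent pair:
  64–97 m: −αΔT+βΔS = −(1.5 × 10⁻⁴)(+7.8)+(7.7 × 10⁻⁴)(+10.00) = 6.5 × 10⁻³ → stable
  97–155 m: −αΔT+βΔS = −(1.5 × 10⁻⁴)(+1.5)+(7.7 × 10⁻⁴)(+0.56) = 2.1 × 10⁻⁴ → stable
Every interval has Δρ > 0: the column is stably stratified throughout.

none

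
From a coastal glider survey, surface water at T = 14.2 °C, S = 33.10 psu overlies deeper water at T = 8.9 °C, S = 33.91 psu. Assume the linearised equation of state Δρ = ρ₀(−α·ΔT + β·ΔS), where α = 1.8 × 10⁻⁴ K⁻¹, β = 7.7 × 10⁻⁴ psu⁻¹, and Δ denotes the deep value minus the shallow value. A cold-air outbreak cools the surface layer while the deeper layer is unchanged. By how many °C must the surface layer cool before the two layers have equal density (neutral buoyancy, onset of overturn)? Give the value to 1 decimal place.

Neutral buoyancy requires Δρ = 0, i.e. −α(T_deep − T_surf′) + β(S_deep − S_surf) = 0.
T_surf′ = T_deep − (β/α)·ΔS = 8.9 − (7.7 × 10⁻⁴/1.8 × 10⁻⁴)·(+0.81) = 5.435 °C.
Cooling required: 14.2 − (5.435) = 8.765 °C.

8.8 °C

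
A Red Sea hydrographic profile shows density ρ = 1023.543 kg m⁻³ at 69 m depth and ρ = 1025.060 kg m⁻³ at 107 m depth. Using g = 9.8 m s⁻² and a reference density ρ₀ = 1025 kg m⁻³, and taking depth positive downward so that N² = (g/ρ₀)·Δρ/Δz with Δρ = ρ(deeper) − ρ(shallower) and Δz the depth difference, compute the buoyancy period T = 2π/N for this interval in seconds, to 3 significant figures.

Δρ = 1025.060 − 1023.543 = 1.517 kg m⁻³ over Δz = 107 − 69 = 38 m.
N² = (9.8/1025) × (1.517/38) = 3.8168 × 10⁻⁴ s⁻².
N = √(3.8168 × 10⁻⁴) = 0.019537 rad s⁻¹, so T = 2π/N = 321.60 s ≈ 322 s.

322 s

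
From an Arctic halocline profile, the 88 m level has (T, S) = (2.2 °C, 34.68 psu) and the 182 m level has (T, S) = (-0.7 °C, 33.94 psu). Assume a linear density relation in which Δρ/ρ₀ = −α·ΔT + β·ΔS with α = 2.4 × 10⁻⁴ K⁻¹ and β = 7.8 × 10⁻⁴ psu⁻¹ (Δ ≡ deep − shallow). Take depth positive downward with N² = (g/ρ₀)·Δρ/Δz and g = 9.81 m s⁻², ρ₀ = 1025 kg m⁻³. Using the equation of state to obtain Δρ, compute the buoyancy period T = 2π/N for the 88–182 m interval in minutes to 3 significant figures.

ΔT = -2.9 K, ΔS = -0.74 psu (deep − shallow).
Δρ/ρ₀ = −αΔT + βΔS = 6.96 × 10⁻⁴ − 5.772 × 10⁻⁴ = 1.188 × 10⁻⁴, so Δρ ≈ 0.1218 kg m⁻³.
N² = (g/ρ₀)·Δρ/Δz = g·(Δρ/ρ₀)/Δz = 9.81 × 1.188 × 10⁻⁴ / 94 = 1.2398 × 10⁻⁵ s⁻².
N = √(1.2398 × 10⁻⁵) = 3.5211 × 10⁻³ rad s⁻¹ → T = 2π/N = 1.7844 × 10³ s = 29.740 min ≈ 29.7 min.

29.7 min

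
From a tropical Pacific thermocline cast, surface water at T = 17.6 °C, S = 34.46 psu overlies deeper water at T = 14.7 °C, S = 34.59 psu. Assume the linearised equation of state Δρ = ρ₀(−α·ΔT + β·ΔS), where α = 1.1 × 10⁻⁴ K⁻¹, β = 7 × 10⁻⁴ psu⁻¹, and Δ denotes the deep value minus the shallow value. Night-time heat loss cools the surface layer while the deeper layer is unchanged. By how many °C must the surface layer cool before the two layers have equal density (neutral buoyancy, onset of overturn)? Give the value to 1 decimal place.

Neutral buoyancy requires Δρ = 0, i.e. −α(T_deep − T_surf′) + β(S_deep − S_surf) = 0.
T_surf′ = T_deep − (β/α)·ΔS = 14.7 − (7 × 10⁻⁴/1.1 × 10⁻⁴)·(+0.13) = 13.873 °C.
Cooling required: 17.6 − (13.873) = 3.727 °C.

3.7 °C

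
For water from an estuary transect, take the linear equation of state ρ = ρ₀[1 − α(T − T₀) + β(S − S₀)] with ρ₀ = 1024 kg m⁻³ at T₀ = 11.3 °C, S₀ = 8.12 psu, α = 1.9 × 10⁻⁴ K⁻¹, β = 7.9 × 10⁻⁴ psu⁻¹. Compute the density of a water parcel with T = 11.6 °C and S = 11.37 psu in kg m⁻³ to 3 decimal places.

T − T₀ = +0.3 K, S − S₀ = +3.25 psu.
Bracket = 1 − α·(+0.3) + β·(+3.25) = 1 + (2.5105 × 10⁻³) = 1.0025105.
ρ = 1024 × 1.0025105 = 1026.571 kg m⁻³.

1026.571 kg m⁻³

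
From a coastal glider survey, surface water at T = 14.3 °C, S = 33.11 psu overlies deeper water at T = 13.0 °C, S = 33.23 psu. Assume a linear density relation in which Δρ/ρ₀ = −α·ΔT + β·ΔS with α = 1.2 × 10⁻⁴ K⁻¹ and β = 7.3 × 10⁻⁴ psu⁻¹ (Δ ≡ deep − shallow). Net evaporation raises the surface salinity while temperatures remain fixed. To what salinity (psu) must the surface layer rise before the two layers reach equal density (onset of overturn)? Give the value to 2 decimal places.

Neutral buoyancy requires −α(T_deep − T_surf) + β(S_deep − S_surf′) = 0.
S_surf′ = S_deep − (α/β)·ΔT = 33.23 − (1.2 × 10⁻⁴/7.3 × 10⁻⁴)·(-1.3) = 33.4437 psu.
Increase required: 33.4437 − 33.11 = 0.3337 psu.

33.44 psu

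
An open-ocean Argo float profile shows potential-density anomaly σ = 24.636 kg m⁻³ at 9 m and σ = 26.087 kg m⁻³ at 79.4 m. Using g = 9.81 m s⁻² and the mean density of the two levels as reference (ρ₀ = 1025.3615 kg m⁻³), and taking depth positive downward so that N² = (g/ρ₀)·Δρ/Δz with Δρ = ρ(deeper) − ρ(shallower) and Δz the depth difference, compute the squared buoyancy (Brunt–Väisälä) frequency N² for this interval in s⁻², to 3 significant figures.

1.97 × 10⁻⁴ s⁻²

Δρ = 1026.087 − 1024.636 = 1.451 kg m⁻³ over Δz = 79.4 − 9 = 70.4 m.
N² = (9.81/1025.3615) × (1.451/70.4) = 1.9719 × 10⁻⁴ s⁻² ≈ 1.97 × 10⁻⁴ s⁻².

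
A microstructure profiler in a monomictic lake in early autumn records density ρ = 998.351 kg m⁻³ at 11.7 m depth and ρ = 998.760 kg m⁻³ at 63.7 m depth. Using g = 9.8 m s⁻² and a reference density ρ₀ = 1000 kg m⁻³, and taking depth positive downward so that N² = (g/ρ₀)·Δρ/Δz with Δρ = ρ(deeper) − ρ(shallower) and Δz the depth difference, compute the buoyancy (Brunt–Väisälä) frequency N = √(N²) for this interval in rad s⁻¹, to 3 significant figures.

8.78 × 10⁻³ rad s⁻¹

Δρ = 998.760 − 998.351 = 0.409 kg m⁻³ over Δz = 63.7 − 11.7 = 52 m.
N² = (9.8/1000) × (0.409/52) = 7.7081 × 10⁻⁵ s⁻².
N = √(7.7081 × 10⁻⁵) = 8.7796 × 10⁻³ rad s⁻¹ ≈ 8.78 × 10⁻³ rad s⁻¹.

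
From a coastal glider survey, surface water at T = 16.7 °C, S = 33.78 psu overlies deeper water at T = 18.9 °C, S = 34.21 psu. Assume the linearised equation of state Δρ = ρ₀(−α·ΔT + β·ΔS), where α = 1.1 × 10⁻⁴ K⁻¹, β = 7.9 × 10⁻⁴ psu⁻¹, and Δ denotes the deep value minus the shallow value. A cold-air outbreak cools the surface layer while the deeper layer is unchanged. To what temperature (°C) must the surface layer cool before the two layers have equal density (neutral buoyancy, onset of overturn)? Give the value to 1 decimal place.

15.8 °C

Neutral buoyancy requires Δρ = 0, i.e. −α(T_deep − T_surf′) + β(S_deep − S_surf) = 0.
T_surf′ = T_deep − (β/α)·ΔS = 18.9 − (7.9 × 10⁻⁴/1.1 × 10⁻⁴)·(+0.43) = 15.812 °C.
Cooling required: 16.7 − (15.812) = 0.888 °C.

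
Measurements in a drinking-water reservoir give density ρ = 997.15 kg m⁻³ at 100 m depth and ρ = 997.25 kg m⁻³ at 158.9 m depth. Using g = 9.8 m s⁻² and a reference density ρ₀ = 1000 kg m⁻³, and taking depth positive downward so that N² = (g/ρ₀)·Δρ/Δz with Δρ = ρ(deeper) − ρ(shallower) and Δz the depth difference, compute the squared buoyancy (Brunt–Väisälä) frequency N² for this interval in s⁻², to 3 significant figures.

1.66 × 10⁻⁵ s⁻²

Δρ = 997.25 − 997.15 = 0.10 kg m⁻³ over Δz = 158.9 − 100 = 58.9 m.
N² = (9.8/1000) × (0.10/58.9) = 1.6638 × 10⁻⁵ s⁻² ≈ 1.66 × 10⁻⁵ s⁻².
N² > 0, so the interval is statically stable.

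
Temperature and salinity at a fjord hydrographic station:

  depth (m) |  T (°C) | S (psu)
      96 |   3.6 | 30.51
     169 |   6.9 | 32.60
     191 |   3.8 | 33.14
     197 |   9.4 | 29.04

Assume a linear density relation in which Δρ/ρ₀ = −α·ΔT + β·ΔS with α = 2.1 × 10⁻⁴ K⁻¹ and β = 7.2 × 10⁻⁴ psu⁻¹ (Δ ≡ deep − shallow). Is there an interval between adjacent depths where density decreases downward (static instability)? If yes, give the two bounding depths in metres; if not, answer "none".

Evaluate Δρ/ρ₀ = −αΔT + βΔS across each adjacent pair:
  96–169 m: −αΔT+βΔS = −(2.1 × 10⁻⁴)(+3.3)+(7.2 × 10⁻⁴)(+2.09) = 8.1 × 10⁻⁴ → stable
  169–191 m: −αΔT+βΔS = −(2.1 × 10⁻⁴)(-3.1)+(7.2 × 10⁻⁴)(+0.54) = 1.0 × 10⁻³ → stable
  191–197 m: −αΔT+βΔS = −(2.1 × 10⁻⁴)(+5.6)+(7.2 × 10⁻⁴)(-4.10) = -4.1 × 10⁻³ → UNSTABLE
The 191–197 m interval has Δρ < 0: lighter water underlies denser water.

191–197 m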